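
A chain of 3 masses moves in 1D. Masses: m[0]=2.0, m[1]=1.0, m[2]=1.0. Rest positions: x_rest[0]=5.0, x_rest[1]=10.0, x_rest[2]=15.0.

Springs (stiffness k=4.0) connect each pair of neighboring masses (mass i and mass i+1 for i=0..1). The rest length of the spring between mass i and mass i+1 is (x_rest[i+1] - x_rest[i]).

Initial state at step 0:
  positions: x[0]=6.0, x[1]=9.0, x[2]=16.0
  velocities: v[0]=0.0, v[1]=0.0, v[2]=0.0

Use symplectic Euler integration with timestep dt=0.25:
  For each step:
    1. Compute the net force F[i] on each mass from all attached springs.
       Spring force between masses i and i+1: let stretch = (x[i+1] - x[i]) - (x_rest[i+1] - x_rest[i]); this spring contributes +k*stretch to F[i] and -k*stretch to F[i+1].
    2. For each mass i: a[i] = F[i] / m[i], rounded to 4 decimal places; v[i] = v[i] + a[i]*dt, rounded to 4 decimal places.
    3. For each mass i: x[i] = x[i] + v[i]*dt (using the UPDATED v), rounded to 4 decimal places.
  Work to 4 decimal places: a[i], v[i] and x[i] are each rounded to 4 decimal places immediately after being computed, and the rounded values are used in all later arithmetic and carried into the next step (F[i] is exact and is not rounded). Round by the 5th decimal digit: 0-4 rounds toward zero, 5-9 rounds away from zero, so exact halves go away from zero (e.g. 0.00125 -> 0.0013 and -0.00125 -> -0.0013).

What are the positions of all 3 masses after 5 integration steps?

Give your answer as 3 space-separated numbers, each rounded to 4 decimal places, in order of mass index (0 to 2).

Step 0: x=[6.0000 9.0000 16.0000] v=[0.0000 0.0000 0.0000]
Step 1: x=[5.7500 10.0000 15.5000] v=[-1.0000 4.0000 -2.0000]
Step 2: x=[5.4063 11.3125 14.8750] v=[-1.3750 5.2500 -2.5000]
Step 3: x=[5.1758 12.0391 14.6094] v=[-0.9219 2.9063 -1.0625]
Step 4: x=[5.1783 11.6924 14.9512] v=[0.0098 -1.3867 1.3672]
Step 5: x=[5.3700 10.5319 15.7283] v=[0.7669 -4.6420 3.1084]

Answer: 5.3700 10.5319 15.7283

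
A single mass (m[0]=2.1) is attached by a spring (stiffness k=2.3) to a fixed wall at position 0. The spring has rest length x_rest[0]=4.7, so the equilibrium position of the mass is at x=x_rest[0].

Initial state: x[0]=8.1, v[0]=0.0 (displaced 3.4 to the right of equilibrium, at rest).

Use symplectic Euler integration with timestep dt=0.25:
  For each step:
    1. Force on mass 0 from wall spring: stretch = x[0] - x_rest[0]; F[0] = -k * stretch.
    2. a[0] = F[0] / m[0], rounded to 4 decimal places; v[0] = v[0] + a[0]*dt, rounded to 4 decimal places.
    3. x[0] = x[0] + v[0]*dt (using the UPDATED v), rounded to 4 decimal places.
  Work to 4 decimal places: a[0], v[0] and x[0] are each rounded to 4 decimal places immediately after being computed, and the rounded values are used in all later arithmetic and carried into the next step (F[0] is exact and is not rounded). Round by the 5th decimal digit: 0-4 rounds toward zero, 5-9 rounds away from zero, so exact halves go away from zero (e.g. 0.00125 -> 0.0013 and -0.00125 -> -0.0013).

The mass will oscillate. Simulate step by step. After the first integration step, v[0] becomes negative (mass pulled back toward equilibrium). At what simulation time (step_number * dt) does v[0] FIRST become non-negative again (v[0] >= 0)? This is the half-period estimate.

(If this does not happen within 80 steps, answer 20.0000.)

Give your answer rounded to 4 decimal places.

Answer: 3.0000

Derivation:
Step 0: x=[8.1000] v=[0.0000]
Step 1: x=[7.8673] v=[-0.9310]
Step 2: x=[7.4178] v=[-1.7982]
Step 3: x=[6.7822] v=[-2.5424]
Step 4: x=[6.0041] v=[-3.1125]
Step 5: x=[5.1367] v=[-3.4696]
Step 6: x=[4.2394] v=[-3.5892]
Step 7: x=[3.3736] v=[-3.4631]
Step 8: x=[2.5986] v=[-3.0999]
Step 9: x=[1.9675] v=[-2.5245]
Step 10: x=[1.5234] v=[-1.7763]
Step 11: x=[1.2968] v=[-0.9065]
Step 12: x=[1.3031] v=[0.0253]
First v>=0 after going negative at step 12, time=3.0000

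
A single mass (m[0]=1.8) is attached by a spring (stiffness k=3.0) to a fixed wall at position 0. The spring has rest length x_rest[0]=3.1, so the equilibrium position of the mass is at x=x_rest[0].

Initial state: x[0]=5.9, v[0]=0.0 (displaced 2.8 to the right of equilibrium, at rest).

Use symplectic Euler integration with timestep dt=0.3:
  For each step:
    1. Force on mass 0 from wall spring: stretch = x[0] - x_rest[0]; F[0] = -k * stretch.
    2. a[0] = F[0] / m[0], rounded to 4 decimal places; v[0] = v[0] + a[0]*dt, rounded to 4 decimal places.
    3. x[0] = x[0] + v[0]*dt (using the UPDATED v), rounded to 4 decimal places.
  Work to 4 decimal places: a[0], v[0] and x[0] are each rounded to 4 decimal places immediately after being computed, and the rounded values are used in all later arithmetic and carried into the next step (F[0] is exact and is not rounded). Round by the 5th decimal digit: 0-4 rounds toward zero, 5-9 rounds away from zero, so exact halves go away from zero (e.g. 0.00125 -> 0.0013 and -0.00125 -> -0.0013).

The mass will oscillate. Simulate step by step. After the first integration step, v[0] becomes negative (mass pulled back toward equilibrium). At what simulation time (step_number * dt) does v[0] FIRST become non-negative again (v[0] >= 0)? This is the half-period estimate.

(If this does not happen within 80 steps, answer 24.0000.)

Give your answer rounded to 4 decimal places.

Step 0: x=[5.9000] v=[0.0000]
Step 1: x=[5.4800] v=[-1.4000]
Step 2: x=[4.7030] v=[-2.5900]
Step 3: x=[3.6856] v=[-3.3915]
Step 4: x=[2.5803] v=[-3.6843]
Step 5: x=[1.5530] v=[-3.4244]
Step 6: x=[0.7577] v=[-2.6509]
Step 7: x=[0.3138] v=[-1.4798]
Step 8: x=[0.2878] v=[-0.0867]
Step 9: x=[0.6836] v=[1.3194]
First v>=0 after going negative at step 9, time=2.7000

Answer: 2.7000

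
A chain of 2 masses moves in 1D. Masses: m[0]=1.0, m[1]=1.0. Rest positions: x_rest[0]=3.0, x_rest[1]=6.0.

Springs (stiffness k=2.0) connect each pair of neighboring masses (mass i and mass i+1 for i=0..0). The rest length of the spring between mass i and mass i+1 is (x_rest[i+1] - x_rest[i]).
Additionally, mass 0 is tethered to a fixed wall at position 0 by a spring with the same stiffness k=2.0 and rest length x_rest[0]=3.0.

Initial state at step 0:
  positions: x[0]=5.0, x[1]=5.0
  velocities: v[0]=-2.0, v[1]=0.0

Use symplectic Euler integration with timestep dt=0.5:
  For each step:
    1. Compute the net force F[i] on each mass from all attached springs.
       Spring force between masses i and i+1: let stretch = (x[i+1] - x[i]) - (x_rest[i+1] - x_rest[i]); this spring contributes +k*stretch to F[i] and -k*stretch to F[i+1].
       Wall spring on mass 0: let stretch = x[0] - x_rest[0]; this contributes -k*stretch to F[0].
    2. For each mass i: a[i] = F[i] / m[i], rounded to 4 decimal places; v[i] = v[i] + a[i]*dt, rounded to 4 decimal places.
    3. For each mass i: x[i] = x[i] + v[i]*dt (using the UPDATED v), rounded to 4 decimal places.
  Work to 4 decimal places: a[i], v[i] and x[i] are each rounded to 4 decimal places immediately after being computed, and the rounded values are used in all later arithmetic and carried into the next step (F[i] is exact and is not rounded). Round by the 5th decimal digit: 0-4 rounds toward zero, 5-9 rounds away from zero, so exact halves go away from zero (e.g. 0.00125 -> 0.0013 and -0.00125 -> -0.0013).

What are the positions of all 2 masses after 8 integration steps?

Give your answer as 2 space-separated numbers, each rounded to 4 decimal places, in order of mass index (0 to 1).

Answer: 2.0117 6.9532

Derivation:
Step 0: x=[5.0000 5.0000] v=[-2.0000 0.0000]
Step 1: x=[1.5000 6.5000] v=[-7.0000 3.0000]
Step 2: x=[-0.2500 7.0000] v=[-3.5000 1.0000]
Step 3: x=[1.7500 5.3750] v=[4.0000 -3.2500]
Step 4: x=[4.6875 3.4375] v=[5.8750 -3.8750]
Step 5: x=[4.6563 3.6250] v=[-0.0625 0.3750]
Step 6: x=[1.7813 5.8282] v=[-5.7501 4.4063]
Step 7: x=[0.0391 7.5079] v=[-3.4845 3.3594]
Step 8: x=[2.0117 6.9532] v=[3.9452 -1.1094]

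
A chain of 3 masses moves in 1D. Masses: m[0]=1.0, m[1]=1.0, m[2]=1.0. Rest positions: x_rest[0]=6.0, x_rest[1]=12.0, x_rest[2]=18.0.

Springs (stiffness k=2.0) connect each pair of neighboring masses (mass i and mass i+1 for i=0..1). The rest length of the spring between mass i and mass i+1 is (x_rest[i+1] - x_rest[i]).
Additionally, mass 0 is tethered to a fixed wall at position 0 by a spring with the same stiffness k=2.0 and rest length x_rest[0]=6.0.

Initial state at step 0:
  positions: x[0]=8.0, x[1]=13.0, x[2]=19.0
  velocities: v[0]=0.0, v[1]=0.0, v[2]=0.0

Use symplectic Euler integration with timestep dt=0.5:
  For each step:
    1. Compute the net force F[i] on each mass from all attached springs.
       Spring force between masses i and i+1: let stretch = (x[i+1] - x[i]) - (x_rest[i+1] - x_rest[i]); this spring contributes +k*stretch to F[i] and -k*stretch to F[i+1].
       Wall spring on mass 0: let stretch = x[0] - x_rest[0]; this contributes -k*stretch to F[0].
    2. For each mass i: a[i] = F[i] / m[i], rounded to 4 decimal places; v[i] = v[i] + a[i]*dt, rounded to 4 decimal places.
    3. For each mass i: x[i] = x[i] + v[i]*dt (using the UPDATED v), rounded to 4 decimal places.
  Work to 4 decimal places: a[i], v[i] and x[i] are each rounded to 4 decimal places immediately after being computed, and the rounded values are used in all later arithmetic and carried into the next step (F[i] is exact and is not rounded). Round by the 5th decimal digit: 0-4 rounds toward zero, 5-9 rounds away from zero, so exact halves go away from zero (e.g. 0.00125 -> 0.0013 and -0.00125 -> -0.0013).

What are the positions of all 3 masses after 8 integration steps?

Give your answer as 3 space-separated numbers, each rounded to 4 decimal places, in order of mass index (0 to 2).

Answer: 5.9024 10.4728 16.8204

Derivation:
Step 0: x=[8.0000 13.0000 19.0000] v=[0.0000 0.0000 0.0000]
Step 1: x=[6.5000 13.5000 19.0000] v=[-3.0000 1.0000 0.0000]
Step 2: x=[5.2500 13.2500 19.2500] v=[-2.5000 -0.5000 0.5000]
Step 3: x=[5.3750 12.0000 19.5000] v=[0.2500 -2.5000 0.5000]
Step 4: x=[6.1250 11.1875 19.0000] v=[1.5000 -1.6250 -1.0000]
Step 5: x=[6.3438 11.7500 17.5938] v=[0.4375 1.1250 -2.8125]
Step 6: x=[6.0938 12.5313 16.2657] v=[-0.5001 1.5626 -2.6563]
Step 7: x=[6.0156 11.9611 16.0704] v=[-0.1564 -1.1405 -0.3907]
Step 8: x=[5.9024 10.4728 16.8204] v=[-0.2265 -2.9767 1.5000]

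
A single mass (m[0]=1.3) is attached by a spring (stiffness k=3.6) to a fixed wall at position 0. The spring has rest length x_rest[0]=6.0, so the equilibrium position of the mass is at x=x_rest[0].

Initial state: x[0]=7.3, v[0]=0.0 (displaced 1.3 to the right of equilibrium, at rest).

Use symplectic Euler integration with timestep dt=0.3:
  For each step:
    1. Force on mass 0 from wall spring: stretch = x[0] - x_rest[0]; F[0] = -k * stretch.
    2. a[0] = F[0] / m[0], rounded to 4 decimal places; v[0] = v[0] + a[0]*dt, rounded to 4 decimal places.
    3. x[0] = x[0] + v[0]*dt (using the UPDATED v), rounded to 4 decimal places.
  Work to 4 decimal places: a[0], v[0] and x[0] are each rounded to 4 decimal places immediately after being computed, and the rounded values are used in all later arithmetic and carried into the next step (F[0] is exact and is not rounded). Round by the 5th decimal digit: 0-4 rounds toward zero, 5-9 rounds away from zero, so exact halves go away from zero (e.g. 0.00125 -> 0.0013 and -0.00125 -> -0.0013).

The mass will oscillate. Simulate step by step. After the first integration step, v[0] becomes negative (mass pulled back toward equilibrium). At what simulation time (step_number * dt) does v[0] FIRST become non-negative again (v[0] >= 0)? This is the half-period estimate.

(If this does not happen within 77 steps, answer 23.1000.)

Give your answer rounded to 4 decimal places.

Step 0: x=[7.3000] v=[0.0000]
Step 1: x=[6.9760] v=[-1.0800]
Step 2: x=[6.4088] v=[-1.8908]
Step 3: x=[5.7397] v=[-2.2304]
Step 4: x=[5.1354] v=[-2.0142]
Step 5: x=[4.7466] v=[-1.2959]
Step 6: x=[4.6702] v=[-0.2546]
Step 7: x=[4.9253] v=[0.8502]
First v>=0 after going negative at step 7, time=2.1000

Answer: 2.1000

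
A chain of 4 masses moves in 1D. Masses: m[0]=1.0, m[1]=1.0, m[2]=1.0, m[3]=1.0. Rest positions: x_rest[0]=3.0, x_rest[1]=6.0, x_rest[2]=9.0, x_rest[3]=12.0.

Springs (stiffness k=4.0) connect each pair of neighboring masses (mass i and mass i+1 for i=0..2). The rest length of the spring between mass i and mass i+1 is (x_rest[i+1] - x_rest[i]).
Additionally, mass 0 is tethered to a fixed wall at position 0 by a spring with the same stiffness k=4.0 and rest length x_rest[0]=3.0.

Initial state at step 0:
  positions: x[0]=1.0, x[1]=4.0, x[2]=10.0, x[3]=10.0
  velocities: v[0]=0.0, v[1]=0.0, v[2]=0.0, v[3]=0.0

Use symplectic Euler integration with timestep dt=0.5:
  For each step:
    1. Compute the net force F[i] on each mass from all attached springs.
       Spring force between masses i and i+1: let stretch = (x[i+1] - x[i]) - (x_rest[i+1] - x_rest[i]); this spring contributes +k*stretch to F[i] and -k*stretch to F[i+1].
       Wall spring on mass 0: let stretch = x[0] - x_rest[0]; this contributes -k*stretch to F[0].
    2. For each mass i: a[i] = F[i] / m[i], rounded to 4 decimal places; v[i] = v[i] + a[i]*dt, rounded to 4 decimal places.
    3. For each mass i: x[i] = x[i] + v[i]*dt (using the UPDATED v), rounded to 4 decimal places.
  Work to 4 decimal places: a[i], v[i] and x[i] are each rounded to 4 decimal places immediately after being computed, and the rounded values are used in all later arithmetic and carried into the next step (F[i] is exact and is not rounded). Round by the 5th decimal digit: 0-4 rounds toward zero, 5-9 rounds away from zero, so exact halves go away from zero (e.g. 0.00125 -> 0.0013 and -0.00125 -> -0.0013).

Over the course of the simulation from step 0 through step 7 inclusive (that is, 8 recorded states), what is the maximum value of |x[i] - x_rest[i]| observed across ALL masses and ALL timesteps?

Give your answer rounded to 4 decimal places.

Answer: 5.0000

Derivation:
Step 0: x=[1.0000 4.0000 10.0000 10.0000] v=[0.0000 0.0000 0.0000 0.0000]
Step 1: x=[3.0000 7.0000 4.0000 13.0000] v=[4.0000 6.0000 -12.0000 6.0000]
Step 2: x=[6.0000 3.0000 10.0000 10.0000] v=[6.0000 -8.0000 12.0000 -6.0000]
Step 3: x=[0.0000 9.0000 9.0000 10.0000] v=[-12.0000 12.0000 -2.0000 0.0000]
Step 4: x=[3.0000 6.0000 9.0000 12.0000] v=[6.0000 -6.0000 0.0000 4.0000]
Step 5: x=[6.0000 3.0000 9.0000 14.0000] v=[6.0000 -6.0000 0.0000 4.0000]
Step 6: x=[0.0000 9.0000 8.0000 14.0000] v=[-12.0000 12.0000 -2.0000 0.0000]
Step 7: x=[3.0000 5.0000 14.0000 11.0000] v=[6.0000 -8.0000 12.0000 -6.0000]
Max displacement = 5.0000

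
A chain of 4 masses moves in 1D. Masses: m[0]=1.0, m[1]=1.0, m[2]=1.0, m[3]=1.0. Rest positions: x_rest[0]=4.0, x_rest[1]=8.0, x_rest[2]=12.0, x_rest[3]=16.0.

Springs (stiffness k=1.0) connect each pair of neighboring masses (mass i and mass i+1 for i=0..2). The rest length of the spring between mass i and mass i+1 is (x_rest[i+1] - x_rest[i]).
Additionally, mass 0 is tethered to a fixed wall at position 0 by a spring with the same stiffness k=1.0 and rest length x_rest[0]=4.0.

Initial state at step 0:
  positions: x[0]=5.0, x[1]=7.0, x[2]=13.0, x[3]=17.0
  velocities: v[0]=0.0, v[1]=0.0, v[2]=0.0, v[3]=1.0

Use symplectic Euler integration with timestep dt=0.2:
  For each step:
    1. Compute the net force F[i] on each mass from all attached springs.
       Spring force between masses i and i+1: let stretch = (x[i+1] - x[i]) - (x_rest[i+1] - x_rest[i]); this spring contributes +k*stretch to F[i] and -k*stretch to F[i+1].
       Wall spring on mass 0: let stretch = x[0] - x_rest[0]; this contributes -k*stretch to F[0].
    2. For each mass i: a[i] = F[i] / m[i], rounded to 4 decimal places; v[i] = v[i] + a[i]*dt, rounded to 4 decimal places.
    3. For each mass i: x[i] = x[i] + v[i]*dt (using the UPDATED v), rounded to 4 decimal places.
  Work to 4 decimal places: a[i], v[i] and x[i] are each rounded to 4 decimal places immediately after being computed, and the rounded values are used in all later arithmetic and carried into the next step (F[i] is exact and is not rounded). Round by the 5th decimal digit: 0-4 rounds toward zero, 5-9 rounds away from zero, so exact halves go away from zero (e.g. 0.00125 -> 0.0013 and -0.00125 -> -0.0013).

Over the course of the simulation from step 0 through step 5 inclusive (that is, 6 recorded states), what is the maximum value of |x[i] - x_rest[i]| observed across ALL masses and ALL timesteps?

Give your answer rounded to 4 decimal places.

Answer: 1.7580

Derivation:
Step 0: x=[5.0000 7.0000 13.0000 17.0000] v=[0.0000 0.0000 0.0000 1.0000]
Step 1: x=[4.8800 7.1600 12.9200 17.2000] v=[-0.6000 0.8000 -0.4000 1.0000]
Step 2: x=[4.6560 7.4592 12.7808 17.3888] v=[-1.1200 1.4960 -0.6960 0.9440]
Step 3: x=[4.3579 7.8591 12.6131 17.5533] v=[-1.4906 1.9997 -0.8387 0.8224]
Step 4: x=[4.0255 8.3092 12.4528 17.6802] v=[-1.6619 2.2503 -0.8015 0.6344]
Step 5: x=[3.7034 8.7537 12.3359 17.7580] v=[-1.6103 2.2223 -0.5847 0.3889]
Max displacement = 1.7580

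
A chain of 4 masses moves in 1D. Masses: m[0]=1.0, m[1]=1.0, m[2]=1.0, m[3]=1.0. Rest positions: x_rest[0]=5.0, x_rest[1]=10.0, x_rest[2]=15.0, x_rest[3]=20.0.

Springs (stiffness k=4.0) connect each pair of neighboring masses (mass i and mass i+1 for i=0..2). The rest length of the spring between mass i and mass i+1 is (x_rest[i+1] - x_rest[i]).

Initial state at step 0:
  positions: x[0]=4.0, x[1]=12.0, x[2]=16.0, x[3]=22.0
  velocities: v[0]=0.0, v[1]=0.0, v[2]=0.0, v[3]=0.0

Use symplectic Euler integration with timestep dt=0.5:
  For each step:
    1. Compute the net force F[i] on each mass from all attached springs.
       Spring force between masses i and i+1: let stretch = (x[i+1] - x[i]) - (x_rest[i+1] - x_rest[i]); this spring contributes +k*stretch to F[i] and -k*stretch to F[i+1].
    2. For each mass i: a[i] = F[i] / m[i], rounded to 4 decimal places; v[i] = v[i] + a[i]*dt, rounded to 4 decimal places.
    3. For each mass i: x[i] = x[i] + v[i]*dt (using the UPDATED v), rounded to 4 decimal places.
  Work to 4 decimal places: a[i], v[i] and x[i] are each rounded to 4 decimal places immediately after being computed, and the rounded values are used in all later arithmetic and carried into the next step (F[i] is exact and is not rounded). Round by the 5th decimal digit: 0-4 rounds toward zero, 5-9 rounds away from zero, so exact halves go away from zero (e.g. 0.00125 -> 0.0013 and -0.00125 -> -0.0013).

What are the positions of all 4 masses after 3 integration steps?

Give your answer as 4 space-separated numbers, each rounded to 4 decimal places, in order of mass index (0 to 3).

Answer: 7.0000 11.0000 17.0000 19.0000

Derivation:
Step 0: x=[4.0000 12.0000 16.0000 22.0000] v=[0.0000 0.0000 0.0000 0.0000]
Step 1: x=[7.0000 8.0000 18.0000 21.0000] v=[6.0000 -8.0000 4.0000 -2.0000]
Step 2: x=[6.0000 13.0000 13.0000 22.0000] v=[-2.0000 10.0000 -10.0000 2.0000]
Step 3: x=[7.0000 11.0000 17.0000 19.0000] v=[2.0000 -4.0000 8.0000 -6.0000]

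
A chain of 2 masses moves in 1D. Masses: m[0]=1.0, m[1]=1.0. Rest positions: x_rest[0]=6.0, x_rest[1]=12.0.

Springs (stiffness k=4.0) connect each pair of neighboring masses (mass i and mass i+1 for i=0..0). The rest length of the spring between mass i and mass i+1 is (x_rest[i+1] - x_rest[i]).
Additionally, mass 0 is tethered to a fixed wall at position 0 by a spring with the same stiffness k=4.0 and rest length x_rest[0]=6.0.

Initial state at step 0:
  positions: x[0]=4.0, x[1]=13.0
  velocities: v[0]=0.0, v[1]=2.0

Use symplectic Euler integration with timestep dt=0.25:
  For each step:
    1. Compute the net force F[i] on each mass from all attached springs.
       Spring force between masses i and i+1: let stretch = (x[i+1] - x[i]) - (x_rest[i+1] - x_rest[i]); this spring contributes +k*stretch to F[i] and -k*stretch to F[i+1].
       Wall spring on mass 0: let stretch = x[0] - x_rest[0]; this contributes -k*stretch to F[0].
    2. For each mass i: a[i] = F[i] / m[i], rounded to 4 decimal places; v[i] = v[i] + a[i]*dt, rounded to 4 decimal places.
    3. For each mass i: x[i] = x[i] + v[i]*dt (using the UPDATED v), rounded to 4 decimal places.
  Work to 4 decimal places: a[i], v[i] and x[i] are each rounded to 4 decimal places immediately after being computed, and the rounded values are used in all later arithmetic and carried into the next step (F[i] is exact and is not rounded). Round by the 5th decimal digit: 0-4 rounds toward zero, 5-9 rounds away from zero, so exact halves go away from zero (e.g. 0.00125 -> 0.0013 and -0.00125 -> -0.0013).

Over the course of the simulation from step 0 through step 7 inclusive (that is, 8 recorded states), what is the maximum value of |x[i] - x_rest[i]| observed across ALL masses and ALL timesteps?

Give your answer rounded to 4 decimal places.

Step 0: x=[4.0000 13.0000] v=[0.0000 2.0000]
Step 1: x=[5.2500 12.7500] v=[5.0000 -1.0000]
Step 2: x=[7.0625 12.1250] v=[7.2500 -2.5000]
Step 3: x=[8.3750 11.7344] v=[5.2500 -1.5625]
Step 4: x=[8.4336 12.0039] v=[0.2344 1.0781]
Step 5: x=[7.2764 12.8809] v=[-4.6289 3.5078]
Step 6: x=[5.7012 13.8567] v=[-6.3008 3.9033]
Step 7: x=[4.7396 14.2937] v=[-3.8465 1.7478]
Max displacement = 2.4336

Answer: 2.4336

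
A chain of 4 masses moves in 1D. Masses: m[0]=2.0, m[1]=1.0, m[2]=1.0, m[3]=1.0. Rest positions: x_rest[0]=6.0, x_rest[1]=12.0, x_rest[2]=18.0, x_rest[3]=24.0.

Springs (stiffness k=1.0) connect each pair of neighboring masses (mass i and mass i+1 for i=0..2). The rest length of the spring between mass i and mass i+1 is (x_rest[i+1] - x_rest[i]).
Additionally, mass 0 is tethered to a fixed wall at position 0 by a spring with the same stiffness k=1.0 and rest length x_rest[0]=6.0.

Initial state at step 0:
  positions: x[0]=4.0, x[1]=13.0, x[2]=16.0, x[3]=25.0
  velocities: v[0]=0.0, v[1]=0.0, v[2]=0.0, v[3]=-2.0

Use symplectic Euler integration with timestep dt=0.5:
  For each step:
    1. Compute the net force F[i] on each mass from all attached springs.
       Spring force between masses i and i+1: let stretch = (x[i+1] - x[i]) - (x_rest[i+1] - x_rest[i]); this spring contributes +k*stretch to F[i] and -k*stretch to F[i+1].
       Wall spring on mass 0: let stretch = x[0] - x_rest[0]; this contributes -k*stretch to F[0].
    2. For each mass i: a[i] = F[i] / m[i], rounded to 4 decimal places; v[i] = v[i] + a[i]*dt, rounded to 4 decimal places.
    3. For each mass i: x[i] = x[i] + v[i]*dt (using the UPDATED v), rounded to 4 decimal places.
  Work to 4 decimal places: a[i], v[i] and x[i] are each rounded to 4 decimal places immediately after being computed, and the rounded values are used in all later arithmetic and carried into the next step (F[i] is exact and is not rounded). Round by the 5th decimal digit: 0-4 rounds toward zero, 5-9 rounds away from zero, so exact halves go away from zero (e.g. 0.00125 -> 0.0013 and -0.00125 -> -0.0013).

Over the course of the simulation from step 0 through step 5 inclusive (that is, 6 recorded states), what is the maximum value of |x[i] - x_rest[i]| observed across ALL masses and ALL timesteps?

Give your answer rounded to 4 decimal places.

Answer: 3.9035

Derivation:
Step 0: x=[4.0000 13.0000 16.0000 25.0000] v=[0.0000 0.0000 0.0000 -2.0000]
Step 1: x=[4.6250 11.5000 17.5000 23.2500] v=[1.2500 -3.0000 3.0000 -3.5000]
Step 2: x=[5.5313 9.7813 18.9375 21.5625] v=[1.8125 -3.4375 2.8750 -3.3750]
Step 3: x=[6.2774 9.2891 18.7422 20.7188] v=[1.4922 -0.9844 -0.3906 -1.6875]
Step 4: x=[6.6153 10.4073 16.6778 20.8809] v=[0.6758 2.2363 -4.1289 0.3242]
Step 5: x=[6.6003 12.1451 14.0965 21.4923] v=[-0.0301 3.4756 -5.1626 1.2227]
Max displacement = 3.9035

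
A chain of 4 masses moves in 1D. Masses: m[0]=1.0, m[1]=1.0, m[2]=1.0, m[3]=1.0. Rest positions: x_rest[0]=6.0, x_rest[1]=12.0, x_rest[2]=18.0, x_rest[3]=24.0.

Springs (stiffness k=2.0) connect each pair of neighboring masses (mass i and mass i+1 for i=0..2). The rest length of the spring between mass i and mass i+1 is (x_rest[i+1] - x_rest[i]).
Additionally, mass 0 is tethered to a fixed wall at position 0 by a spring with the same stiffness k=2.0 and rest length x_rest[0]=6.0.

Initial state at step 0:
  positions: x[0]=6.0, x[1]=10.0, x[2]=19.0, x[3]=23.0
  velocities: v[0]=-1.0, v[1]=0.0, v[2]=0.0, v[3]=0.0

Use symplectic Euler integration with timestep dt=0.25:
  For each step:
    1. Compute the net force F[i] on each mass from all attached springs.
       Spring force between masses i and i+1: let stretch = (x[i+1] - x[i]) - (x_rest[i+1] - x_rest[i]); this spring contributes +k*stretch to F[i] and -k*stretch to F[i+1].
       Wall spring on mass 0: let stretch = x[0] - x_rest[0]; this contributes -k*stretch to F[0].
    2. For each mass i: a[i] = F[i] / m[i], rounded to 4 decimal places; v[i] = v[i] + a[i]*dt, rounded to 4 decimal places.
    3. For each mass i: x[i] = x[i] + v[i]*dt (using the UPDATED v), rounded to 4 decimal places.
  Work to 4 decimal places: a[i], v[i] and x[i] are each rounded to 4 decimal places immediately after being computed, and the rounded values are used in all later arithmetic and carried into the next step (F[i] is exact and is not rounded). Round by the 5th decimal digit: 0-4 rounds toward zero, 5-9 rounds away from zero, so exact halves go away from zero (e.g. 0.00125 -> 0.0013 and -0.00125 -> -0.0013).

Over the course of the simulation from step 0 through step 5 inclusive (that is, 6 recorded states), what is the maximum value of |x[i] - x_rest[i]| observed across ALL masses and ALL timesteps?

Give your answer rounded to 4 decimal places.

Step 0: x=[6.0000 10.0000 19.0000 23.0000] v=[-1.0000 0.0000 0.0000 0.0000]
Step 1: x=[5.5000 10.6250 18.3750 23.2500] v=[-2.0000 2.5000 -2.5000 1.0000]
Step 2: x=[4.9531 11.5781 17.3906 23.6406] v=[-2.1875 3.8125 -3.9375 1.5625]
Step 3: x=[4.6152 12.4297 16.4609 24.0000] v=[-1.3516 3.4063 -3.7188 1.4375]
Step 4: x=[4.6772 12.8084 15.9697 24.1670] v=[0.2481 1.5147 -1.9649 0.6680]
Step 5: x=[5.1710 12.5658 16.1080 24.0593] v=[1.9751 -0.9703 0.5531 -0.4307]
Max displacement = 2.0303

Answer: 2.0303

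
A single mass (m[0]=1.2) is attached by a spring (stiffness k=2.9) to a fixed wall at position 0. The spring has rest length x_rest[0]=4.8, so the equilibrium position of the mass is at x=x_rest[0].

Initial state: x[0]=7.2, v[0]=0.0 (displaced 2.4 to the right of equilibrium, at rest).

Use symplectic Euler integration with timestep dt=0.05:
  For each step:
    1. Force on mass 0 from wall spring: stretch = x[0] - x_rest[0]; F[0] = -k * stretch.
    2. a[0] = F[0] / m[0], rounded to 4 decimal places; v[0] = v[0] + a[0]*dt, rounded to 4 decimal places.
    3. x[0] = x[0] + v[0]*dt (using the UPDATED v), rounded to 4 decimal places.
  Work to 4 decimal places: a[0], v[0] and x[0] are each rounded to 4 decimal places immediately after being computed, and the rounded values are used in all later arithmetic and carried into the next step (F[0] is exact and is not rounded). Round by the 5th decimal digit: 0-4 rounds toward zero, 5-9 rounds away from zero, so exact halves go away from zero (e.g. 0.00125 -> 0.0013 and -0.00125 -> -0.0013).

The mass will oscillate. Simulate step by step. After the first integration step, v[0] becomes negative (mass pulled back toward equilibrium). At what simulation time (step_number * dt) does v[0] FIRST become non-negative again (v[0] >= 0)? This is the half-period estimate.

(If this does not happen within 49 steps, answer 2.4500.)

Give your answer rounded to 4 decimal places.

Step 0: x=[7.2000] v=[0.0000]
Step 1: x=[7.1855] v=[-0.2900]
Step 2: x=[7.1566] v=[-0.5783]
Step 3: x=[7.1134] v=[-0.8631]
Step 4: x=[7.0563] v=[-1.1426]
Step 5: x=[6.9855] v=[-1.4152]
Step 6: x=[6.9015] v=[-1.6793]
Step 7: x=[6.8048] v=[-1.9332]
Step 8: x=[6.6960] v=[-2.1754]
Step 9: x=[6.5758] v=[-2.4045]
Step 10: x=[6.4448] v=[-2.6191]
Step 11: x=[6.3039] v=[-2.8178]
Step 12: x=[6.1539] v=[-2.9995]
Step 13: x=[5.9957] v=[-3.1631]
Step 14: x=[5.8303] v=[-3.3076]
Step 15: x=[5.6587] v=[-3.4321]
Step 16: x=[5.4819] v=[-3.5359]
Step 17: x=[5.3010] v=[-3.6183]
Step 18: x=[5.1171] v=[-3.6788]
Step 19: x=[4.9312] v=[-3.7171]
Step 20: x=[4.7446] v=[-3.7330]
Step 21: x=[4.5583] v=[-3.7263]
Step 22: x=[4.3734] v=[-3.6971]
Step 23: x=[4.1911] v=[-3.6456]
Step 24: x=[4.0125] v=[-3.5720]
Step 25: x=[3.8387] v=[-3.4768]
Step 26: x=[3.6707] v=[-3.3606]
Step 27: x=[3.5095] v=[-3.2241]
Step 28: x=[3.3561] v=[-3.0682]
Step 29: x=[3.2114] v=[-2.8937]
Step 30: x=[3.0763] v=[-2.7017]
Step 31: x=[2.9516] v=[-2.4934]
Step 32: x=[2.8381] v=[-2.2701]
Step 33: x=[2.7365] v=[-2.0330]
Step 34: x=[2.6473] v=[-1.7837]
Step 35: x=[2.5711] v=[-1.5236]
Step 36: x=[2.5084] v=[-1.2543]
Step 37: x=[2.4595] v=[-0.9774]
Step 38: x=[2.4248] v=[-0.6946]
Step 39: x=[2.4044] v=[-0.4076]
Step 40: x=[2.3985] v=[-0.1181]
Step 41: x=[2.4071] v=[0.1721]
First v>=0 after going negative at step 41, time=2.0500

Answer: 2.0500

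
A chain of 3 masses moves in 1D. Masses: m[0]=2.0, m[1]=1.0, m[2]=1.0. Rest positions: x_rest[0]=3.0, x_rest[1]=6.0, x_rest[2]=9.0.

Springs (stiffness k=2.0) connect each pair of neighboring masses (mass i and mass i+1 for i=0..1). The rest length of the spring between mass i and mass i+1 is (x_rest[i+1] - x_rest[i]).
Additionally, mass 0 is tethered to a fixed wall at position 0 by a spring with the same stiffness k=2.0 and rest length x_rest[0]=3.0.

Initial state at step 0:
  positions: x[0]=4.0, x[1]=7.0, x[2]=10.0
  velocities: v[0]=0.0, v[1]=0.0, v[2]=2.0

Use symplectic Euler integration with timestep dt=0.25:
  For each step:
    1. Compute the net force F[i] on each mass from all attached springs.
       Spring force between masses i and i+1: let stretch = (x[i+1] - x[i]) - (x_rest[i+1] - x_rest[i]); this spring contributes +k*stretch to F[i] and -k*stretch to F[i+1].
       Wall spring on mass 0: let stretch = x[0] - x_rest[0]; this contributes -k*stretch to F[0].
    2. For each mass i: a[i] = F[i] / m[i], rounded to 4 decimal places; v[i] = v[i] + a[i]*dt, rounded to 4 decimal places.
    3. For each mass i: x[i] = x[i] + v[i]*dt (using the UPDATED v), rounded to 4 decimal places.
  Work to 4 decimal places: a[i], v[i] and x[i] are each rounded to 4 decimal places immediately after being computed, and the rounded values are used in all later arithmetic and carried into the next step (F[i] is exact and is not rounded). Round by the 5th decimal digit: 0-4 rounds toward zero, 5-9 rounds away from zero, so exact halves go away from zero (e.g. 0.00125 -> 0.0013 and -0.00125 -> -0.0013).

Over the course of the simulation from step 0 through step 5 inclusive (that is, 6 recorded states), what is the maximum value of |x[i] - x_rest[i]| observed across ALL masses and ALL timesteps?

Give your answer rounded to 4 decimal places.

Step 0: x=[4.0000 7.0000 10.0000] v=[0.0000 0.0000 2.0000]
Step 1: x=[3.9375 7.0000 10.5000] v=[-0.2500 0.0000 2.0000]
Step 2: x=[3.8203 7.0547 10.9375] v=[-0.4688 0.2188 1.7500]
Step 3: x=[3.6665 7.1905 11.2647] v=[-0.6153 0.5430 1.3086]
Step 4: x=[3.5038 7.3950 11.4576] v=[-0.6509 0.8181 0.7715]
Step 5: x=[3.3653 7.6210 11.5177] v=[-0.5541 0.9038 0.2402]
Max displacement = 2.5177

Answer: 2.5177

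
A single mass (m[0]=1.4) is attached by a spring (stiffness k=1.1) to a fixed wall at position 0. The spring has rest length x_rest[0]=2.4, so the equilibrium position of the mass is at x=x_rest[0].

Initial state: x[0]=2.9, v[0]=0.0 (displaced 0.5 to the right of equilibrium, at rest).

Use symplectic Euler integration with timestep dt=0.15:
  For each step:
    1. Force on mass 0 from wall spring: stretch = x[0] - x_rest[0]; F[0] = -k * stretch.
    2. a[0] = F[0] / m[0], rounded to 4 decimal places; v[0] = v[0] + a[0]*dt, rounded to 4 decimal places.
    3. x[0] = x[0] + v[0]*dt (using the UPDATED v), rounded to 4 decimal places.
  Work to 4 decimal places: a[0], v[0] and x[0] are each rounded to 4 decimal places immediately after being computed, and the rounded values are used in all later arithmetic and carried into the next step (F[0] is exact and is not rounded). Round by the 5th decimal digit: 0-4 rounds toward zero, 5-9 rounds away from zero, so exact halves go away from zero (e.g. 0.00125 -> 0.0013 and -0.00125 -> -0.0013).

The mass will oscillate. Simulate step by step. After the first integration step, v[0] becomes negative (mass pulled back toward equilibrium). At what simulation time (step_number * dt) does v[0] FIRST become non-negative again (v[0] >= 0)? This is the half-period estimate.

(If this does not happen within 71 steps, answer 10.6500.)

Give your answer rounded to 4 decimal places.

Step 0: x=[2.9000] v=[0.0000]
Step 1: x=[2.8912] v=[-0.0589]
Step 2: x=[2.8737] v=[-0.1168]
Step 3: x=[2.8478] v=[-0.1726]
Step 4: x=[2.8140] v=[-0.2254]
Step 5: x=[2.7729] v=[-0.2742]
Step 6: x=[2.7252] v=[-0.3182]
Step 7: x=[2.6717] v=[-0.3565]
Step 8: x=[2.6134] v=[-0.3885]
Step 9: x=[2.5513] v=[-0.4137]
Step 10: x=[2.4866] v=[-0.4315]
Step 11: x=[2.4203] v=[-0.4417]
Step 12: x=[2.3537] v=[-0.4441]
Step 13: x=[2.2879] v=[-0.4386]
Step 14: x=[2.2241] v=[-0.4254]
Step 15: x=[2.1634] v=[-0.4047]
Step 16: x=[2.1069] v=[-0.3768]
Step 17: x=[2.0556] v=[-0.3423]
Step 18: x=[2.0103] v=[-0.3017]
Step 19: x=[1.9719] v=[-0.2558]
Step 20: x=[1.9411] v=[-0.2053]
Step 21: x=[1.9184] v=[-0.1512]
Step 22: x=[1.9042] v=[-0.0944]
Step 23: x=[1.8988] v=[-0.0360]
Step 24: x=[1.9023] v=[0.0231]
First v>=0 after going negative at step 24, time=3.6000

Answer: 3.6000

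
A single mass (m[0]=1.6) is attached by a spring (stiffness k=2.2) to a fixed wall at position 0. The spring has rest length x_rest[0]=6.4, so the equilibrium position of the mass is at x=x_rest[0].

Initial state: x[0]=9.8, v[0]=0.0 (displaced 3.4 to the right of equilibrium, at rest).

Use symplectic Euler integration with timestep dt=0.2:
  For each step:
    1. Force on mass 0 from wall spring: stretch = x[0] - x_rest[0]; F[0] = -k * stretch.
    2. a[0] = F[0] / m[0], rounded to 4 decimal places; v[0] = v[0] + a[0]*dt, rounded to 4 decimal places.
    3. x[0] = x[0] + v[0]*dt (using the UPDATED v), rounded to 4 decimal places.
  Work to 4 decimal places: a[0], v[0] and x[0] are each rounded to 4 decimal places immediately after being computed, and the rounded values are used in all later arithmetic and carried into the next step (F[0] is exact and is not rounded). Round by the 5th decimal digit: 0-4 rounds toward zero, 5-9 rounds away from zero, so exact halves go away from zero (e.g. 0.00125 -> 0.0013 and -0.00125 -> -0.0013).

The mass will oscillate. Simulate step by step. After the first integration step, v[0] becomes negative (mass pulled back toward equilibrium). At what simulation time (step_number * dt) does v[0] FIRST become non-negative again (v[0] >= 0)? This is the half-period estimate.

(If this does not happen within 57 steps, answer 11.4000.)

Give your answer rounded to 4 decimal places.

Step 0: x=[9.8000] v=[0.0000]
Step 1: x=[9.6130] v=[-0.9350]
Step 2: x=[9.2493] v=[-1.8186]
Step 3: x=[8.7289] v=[-2.6022]
Step 4: x=[8.0804] v=[-3.2426]
Step 5: x=[7.3395] v=[-3.7047]
Step 6: x=[6.5469] v=[-3.9631]
Step 7: x=[5.7462] v=[-4.0035]
Step 8: x=[4.9815] v=[-3.8237]
Step 9: x=[4.2948] v=[-3.4336]
Step 10: x=[3.7239] v=[-2.8547]
Step 11: x=[3.3001] v=[-2.1188]
Step 12: x=[3.0468] v=[-1.2663]
Step 13: x=[2.9780] v=[-0.3442]
Step 14: x=[3.0974] v=[0.5969]
First v>=0 after going negative at step 14, time=2.8000

Answer: 2.8000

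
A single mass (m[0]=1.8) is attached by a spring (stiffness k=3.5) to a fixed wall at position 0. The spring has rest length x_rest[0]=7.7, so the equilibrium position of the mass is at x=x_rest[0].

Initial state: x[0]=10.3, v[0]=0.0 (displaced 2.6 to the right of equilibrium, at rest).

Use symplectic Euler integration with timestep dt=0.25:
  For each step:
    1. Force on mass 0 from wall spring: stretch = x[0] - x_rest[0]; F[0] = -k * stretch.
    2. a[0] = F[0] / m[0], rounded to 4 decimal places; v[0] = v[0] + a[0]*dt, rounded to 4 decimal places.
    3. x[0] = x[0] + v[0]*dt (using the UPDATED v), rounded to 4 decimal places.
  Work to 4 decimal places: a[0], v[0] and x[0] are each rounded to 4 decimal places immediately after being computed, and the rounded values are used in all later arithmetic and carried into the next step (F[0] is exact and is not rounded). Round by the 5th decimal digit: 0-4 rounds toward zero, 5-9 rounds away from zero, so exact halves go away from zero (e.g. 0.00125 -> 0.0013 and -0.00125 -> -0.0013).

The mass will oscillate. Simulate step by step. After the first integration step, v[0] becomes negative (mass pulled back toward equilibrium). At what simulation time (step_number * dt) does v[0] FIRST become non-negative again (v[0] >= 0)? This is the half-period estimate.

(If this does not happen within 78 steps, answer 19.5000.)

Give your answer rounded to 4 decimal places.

Answer: 2.2500

Derivation:
Step 0: x=[10.3000] v=[0.0000]
Step 1: x=[9.9840] v=[-1.2639]
Step 2: x=[9.3905] v=[-2.3742]
Step 3: x=[8.5915] v=[-3.1960]
Step 4: x=[7.6842] v=[-3.6294]
Step 5: x=[6.7788] v=[-3.6217]
Step 6: x=[5.9853] v=[-3.1739]
Step 7: x=[5.4002] v=[-2.3404]
Step 8: x=[5.0946] v=[-1.2225]
Step 9: x=[5.1056] v=[0.0440]
First v>=0 after going negative at step 9, time=2.2500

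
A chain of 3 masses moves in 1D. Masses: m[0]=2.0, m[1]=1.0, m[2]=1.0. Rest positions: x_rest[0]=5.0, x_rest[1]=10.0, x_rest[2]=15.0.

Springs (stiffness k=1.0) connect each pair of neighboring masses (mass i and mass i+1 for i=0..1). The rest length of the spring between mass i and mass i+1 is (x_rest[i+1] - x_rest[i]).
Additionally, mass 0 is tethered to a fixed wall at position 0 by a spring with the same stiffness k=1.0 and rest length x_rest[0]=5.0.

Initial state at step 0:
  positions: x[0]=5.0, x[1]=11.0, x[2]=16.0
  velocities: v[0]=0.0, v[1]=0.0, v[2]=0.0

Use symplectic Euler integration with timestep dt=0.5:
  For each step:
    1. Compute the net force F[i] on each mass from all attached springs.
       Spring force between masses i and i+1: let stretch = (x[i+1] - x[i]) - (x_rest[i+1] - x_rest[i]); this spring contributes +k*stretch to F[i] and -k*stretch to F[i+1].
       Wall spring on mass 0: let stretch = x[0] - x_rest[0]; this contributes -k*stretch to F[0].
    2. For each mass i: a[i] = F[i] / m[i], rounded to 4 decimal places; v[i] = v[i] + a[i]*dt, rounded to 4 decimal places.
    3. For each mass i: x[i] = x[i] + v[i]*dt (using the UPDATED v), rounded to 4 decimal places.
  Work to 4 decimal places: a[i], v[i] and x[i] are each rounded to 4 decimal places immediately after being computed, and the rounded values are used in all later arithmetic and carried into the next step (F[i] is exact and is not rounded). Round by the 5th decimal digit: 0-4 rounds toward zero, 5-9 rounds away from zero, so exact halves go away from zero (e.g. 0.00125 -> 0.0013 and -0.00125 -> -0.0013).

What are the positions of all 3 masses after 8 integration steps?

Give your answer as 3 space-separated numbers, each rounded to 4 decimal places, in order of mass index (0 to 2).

Step 0: x=[5.0000 11.0000 16.0000] v=[0.0000 0.0000 0.0000]
Step 1: x=[5.1250 10.7500 16.0000] v=[0.2500 -0.5000 0.0000]
Step 2: x=[5.3125 10.4063 15.9375] v=[0.3750 -0.6875 -0.1250]
Step 3: x=[5.4727 10.1719 15.7422] v=[0.3203 -0.4688 -0.3906]
Step 4: x=[5.5362 10.1553 15.4043] v=[0.1269 -0.0333 -0.6758]
Step 5: x=[5.4850 10.2962 15.0042] v=[-0.1024 0.2817 -0.8003]
Step 6: x=[5.3496 10.4113 14.6771] v=[-0.2709 0.2301 -0.6543]
Step 7: x=[5.1782 10.3274 14.5335] v=[-0.3429 -0.1679 -0.2872]
Step 8: x=[5.0031 10.0077 14.5884] v=[-0.3502 -0.6395 0.1098]

Answer: 5.0031 10.0077 14.5884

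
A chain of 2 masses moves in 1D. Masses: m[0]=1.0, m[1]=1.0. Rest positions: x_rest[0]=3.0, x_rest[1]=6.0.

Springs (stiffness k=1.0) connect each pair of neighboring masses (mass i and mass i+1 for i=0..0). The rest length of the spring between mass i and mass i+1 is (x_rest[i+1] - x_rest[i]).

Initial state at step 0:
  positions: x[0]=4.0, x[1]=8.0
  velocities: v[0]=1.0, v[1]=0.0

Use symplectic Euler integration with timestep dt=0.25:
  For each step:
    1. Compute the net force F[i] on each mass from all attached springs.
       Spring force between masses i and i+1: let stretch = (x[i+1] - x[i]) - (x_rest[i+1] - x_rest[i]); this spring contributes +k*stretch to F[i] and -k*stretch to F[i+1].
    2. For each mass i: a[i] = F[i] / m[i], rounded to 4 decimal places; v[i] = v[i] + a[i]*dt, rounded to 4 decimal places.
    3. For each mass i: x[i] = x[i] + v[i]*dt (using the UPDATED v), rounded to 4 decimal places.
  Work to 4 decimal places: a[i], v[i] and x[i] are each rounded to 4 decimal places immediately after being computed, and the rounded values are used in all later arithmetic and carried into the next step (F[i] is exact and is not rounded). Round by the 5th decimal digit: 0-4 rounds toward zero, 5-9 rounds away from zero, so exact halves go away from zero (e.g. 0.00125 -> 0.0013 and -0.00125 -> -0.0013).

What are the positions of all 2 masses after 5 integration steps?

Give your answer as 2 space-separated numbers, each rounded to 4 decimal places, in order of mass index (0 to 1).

Step 0: x=[4.0000 8.0000] v=[1.0000 0.0000]
Step 1: x=[4.3125 7.9375] v=[1.2500 -0.2500]
Step 2: x=[4.6641 7.8359] v=[1.4063 -0.4063]
Step 3: x=[5.0264 7.7236] v=[1.4493 -0.4493]
Step 4: x=[5.3698 7.6302] v=[1.3736 -0.3736]
Step 5: x=[5.6670 7.5830] v=[1.1887 -0.1887]

Answer: 5.6670 7.5830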